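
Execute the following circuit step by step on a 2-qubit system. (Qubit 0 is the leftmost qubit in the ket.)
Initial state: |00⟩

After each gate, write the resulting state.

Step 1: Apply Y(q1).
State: i|01⟩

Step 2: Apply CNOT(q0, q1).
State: i|01⟩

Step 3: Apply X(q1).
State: i|00⟩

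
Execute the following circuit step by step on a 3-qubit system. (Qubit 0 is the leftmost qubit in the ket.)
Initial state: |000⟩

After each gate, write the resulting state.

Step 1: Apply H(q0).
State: 1/√2|000⟩ + 1/√2|100⟩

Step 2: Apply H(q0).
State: |000⟩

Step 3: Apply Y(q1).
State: i|010⟩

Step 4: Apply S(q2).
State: i|010⟩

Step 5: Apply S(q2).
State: i|010⟩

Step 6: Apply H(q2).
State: (1/√2)i|010⟩ + (1/√2)i|011⟩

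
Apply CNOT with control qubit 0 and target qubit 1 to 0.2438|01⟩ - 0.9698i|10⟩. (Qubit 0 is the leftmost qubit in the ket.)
0.2438|01⟩ - 0.9698i|11⟩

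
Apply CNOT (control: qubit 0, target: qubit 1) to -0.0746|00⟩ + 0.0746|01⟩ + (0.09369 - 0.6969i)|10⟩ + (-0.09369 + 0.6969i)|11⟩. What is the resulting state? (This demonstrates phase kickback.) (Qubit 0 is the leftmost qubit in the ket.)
-0.0746|00⟩ + 0.0746|01⟩ + (-0.09369 + 0.6969i)|10⟩ + (0.09369 - 0.6969i)|11⟩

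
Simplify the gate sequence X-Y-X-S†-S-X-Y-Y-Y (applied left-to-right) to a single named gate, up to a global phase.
X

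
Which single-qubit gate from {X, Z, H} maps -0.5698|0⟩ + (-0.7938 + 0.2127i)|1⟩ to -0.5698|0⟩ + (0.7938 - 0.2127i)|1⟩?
Z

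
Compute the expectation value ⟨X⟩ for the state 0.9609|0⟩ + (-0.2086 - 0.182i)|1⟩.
-0.4009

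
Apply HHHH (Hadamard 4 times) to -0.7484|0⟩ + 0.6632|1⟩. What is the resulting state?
-0.7484|0⟩ + 0.6632|1⟩

H² = I, so an even number of Hadamards cancels: H^4 = I and the state is unchanged.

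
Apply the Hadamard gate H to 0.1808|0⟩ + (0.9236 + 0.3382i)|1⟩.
(0.7809 + 0.2391i)|0⟩ + (-0.5252 - 0.2391i)|1⟩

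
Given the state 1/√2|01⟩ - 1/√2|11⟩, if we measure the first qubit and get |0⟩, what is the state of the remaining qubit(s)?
|1⟩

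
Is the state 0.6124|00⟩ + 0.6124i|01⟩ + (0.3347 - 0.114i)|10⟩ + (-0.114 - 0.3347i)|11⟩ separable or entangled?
Entangled

Writing the state as a|00⟩ + b|01⟩ + c|10⟩ + d|11⟩, it is a product state iff ad − bc = 0.
Here (a, b, c, d) = (0.6124, 0.6124i, (0.3347 - 0.114i), (-0.114 - 0.3347i)): ad − bc = (0.6124)(-0.114 - 0.3347i) − (0.6124i)(0.3347 - 0.114i) = (-0.1396 - 0.4099i) ≠ 0, so the state is entangled.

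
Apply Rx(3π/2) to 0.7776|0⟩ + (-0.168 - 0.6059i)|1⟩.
(-0.9783 + 0.1188i)|0⟩ + (0.1188 - 0.1214i)|1⟩

Rx(3π/2) = [[cos(θ/2), −i·sin(θ/2)], [−i·sin(θ/2), cos(θ/2)]]; θ = 3π/2, cos(θ/2) ≈ -0.707107, sin(θ/2) ≈ 0.707107.
With a = amp(|0⟩) = 0.7776 and b = amp(|1⟩) = (-0.168 - 0.6059i):
new amp(|0⟩) = (-0.707107)·a + (-0.707107i)·b = (-0.9783 + 0.1188i)
new amp(|1⟩) = (-0.707107i)·a + (-0.707107)·b = (0.1188 - 0.1214i)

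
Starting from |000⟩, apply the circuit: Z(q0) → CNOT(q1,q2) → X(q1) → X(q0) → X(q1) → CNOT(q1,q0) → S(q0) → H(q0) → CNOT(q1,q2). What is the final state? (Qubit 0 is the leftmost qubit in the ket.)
(1/√2)i|000⟩ - (1/√2)i|100⟩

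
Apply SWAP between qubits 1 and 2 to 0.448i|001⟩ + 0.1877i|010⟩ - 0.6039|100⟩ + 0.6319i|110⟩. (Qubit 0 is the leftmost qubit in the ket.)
0.1877i|001⟩ + 0.448i|010⟩ - 0.6039|100⟩ + 0.6319i|101⟩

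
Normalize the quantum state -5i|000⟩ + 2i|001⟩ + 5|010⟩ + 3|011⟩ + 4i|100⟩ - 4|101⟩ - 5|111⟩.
-0.4564i|000⟩ + 0.1826i|001⟩ + 0.4564|010⟩ + 0.2739|011⟩ + 0.3651i|100⟩ - 0.3651|101⟩ - 0.4564|111⟩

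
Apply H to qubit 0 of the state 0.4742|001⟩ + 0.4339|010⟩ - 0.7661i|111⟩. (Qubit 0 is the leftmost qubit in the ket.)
0.3353|001⟩ + 0.3068|010⟩ - 0.5417i|011⟩ + 0.3353|101⟩ + 0.3068|110⟩ + 0.5417i|111⟩

H on qubit 0 mixes each pair of kets that differ only in qubit 0: amplitudes (a, b) of (|…0…⟩, |…1…⟩) become ((a + b)/√2, (a − b)/√2). Kets absent from the input have amplitude 0.
(|001⟩, |101⟩): (a, b) = (0.4742, 0) → (0.3353, 0.3353)
(|010⟩, |110⟩): (a, b) = (0.4339, 0) → (0.3068, 0.3068)
(|011⟩, |111⟩): (a, b) = (0, -0.7661i) → (-0.5417i, 0.5417i)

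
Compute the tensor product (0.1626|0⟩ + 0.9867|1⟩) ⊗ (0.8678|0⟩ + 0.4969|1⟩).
0.1411|00⟩ + 0.0808|01⟩ + 0.8563|10⟩ + 0.4903|11⟩

amp(|b₁b₂…⟩) = product of the factor amplitudes for bits b₁, b₂, …; only kets whose every factor amplitude is nonzero survive.
|00⟩: (0.1626)(0.8678) = 0.1411
|01⟩: (0.1626)(0.4969) = 0.0808
|10⟩: (0.9867)(0.8678) = 0.8563
|11⟩: (0.9867)(0.4969) = 0.4903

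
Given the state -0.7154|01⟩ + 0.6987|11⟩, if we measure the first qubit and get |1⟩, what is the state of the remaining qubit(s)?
|1⟩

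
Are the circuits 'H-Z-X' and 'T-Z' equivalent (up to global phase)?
No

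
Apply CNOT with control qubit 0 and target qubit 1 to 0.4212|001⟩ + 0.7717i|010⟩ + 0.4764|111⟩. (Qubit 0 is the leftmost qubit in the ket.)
0.4212|001⟩ + 0.7717i|010⟩ + 0.4764|101⟩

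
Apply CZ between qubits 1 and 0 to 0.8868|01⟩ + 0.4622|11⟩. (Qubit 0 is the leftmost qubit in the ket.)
0.8868|01⟩ - 0.4622|11⟩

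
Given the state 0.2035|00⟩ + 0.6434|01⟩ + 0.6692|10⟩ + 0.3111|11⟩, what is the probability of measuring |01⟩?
0.414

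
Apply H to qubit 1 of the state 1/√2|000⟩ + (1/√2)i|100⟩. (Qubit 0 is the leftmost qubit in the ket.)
1/2|000⟩ + 1/2|010⟩ + (1/2)i|100⟩ + (1/2)i|110⟩

H on qubit 1 mixes each pair of kets that differ only in qubit 1: amplitudes (a, b) of (|…0…⟩, |…1…⟩) become ((a + b)/√2, (a − b)/√2). Kets absent from the input have amplitude 0.
(|000⟩, |010⟩): (a, b) = (1/√2, 0) → (1/2, 1/2)
(|100⟩, |110⟩): (a, b) = ((1/√2)i, 0) → ((1/2)i, (1/2)i)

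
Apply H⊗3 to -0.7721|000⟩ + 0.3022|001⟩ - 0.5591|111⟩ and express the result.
-0.3638|000⟩ - 0.1822|001⟩ + 0.03154|010⟩ - 0.5775|011⟩ + 0.03154|100⟩ - 0.5775|101⟩ - 0.3638|110⟩ - 0.1822|111⟩

H⊗3 gives amp(|y⟩) = (1/2√2) Σ_x (−1)^(x·y) amp(|x⟩), where x·y is the number of positions in which both x and y have a 1.
|000⟩: (-0.7721 + 0.3022 - 0.5591)/(2√2) = -0.3638
|001⟩: (-0.7721 - 0.3022 + 0.5591)/(2√2) = -0.1822
|010⟩: (-0.7721 + 0.3022 + 0.5591)/(2√2) = 0.03154
|011⟩: (-0.7721 - 0.3022 - 0.5591)/(2√2) = -0.5775
|100⟩: (-0.7721 + 0.3022 + 0.5591)/(2√2) = 0.03154
|101⟩: (-0.7721 - 0.3022 - 0.5591)/(2√2) = -0.5775
|110⟩: (-0.7721 + 0.3022 - 0.5591)/(2√2) = -0.3638
|111⟩: (-0.7721 - 0.3022 + 0.5591)/(2√2) = -0.1822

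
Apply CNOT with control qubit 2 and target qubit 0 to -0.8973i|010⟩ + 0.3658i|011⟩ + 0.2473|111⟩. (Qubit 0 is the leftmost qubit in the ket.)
-0.8973i|010⟩ + 0.2473|011⟩ + 0.3658i|111⟩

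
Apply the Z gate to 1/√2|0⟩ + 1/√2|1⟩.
1/√2|0⟩ - 1/√2|1⟩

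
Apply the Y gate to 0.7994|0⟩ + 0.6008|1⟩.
-0.6008i|0⟩ + 0.7994i|1⟩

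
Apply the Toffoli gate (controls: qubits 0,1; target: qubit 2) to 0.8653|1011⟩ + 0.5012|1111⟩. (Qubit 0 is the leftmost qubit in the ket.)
0.8653|1011⟩ + 0.5012|1101⟩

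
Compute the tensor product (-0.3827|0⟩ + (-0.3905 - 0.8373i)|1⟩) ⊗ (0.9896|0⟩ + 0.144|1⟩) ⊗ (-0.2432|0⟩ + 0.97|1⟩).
0.0921|000⟩ - 0.3674|001⟩ + 0.0134|010⟩ - 0.05346|011⟩ + (0.09398 + 0.2015i)|100⟩ + (-0.3748 - 0.8037i)|101⟩ + (0.01368 + 0.02932i)|110⟩ + (-0.05455 - 0.117i)|111⟩

amp(|b₁b₂…⟩) = product of the factor amplitudes for bits b₁, b₂, …; only kets whose every factor amplitude is nonzero survive.
|000⟩: (-0.3827)(0.9896)(-0.2432) = 0.0921
|001⟩: (-0.3827)(0.9896)(0.97) = -0.3674
|010⟩: (-0.3827)(0.144)(-0.2432) = 0.0134
|011⟩: (-0.3827)(0.144)(0.97) = -0.05346
|100⟩: (-0.3905 - 0.8373i)(0.9896)(-0.2432) = (0.09398 + 0.2015i)
|101⟩: (-0.3905 - 0.8373i)(0.9896)(0.97) = (-0.3748 - 0.8037i)
|110⟩: (-0.3905 - 0.8373i)(0.144)(-0.2432) = (0.01368 + 0.02932i)
|111⟩: (-0.3905 - 0.8373i)(0.144)(0.97) = (-0.05455 - 0.117i)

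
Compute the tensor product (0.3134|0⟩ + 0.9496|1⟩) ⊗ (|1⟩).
0.3134|01⟩ + 0.9496|11⟩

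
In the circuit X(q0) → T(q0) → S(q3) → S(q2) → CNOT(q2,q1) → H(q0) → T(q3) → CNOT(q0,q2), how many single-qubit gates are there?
6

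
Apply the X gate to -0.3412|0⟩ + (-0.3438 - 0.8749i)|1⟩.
(-0.3438 - 0.8749i)|0⟩ - 0.3412|1⟩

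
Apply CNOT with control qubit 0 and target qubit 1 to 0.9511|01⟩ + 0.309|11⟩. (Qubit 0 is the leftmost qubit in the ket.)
0.9511|01⟩ + 0.309|10⟩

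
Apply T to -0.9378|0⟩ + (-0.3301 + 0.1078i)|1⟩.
-0.9378|0⟩ + (-0.3096 - 0.1572i)|1⟩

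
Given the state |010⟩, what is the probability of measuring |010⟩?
1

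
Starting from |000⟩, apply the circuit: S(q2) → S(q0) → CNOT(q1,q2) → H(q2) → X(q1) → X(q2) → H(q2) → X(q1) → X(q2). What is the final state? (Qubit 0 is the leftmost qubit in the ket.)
|001⟩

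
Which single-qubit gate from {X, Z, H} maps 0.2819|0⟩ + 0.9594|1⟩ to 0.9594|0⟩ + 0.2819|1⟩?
X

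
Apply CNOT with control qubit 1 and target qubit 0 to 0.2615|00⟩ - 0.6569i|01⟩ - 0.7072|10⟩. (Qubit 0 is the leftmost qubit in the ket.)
0.2615|00⟩ - 0.7072|10⟩ - 0.6569i|11⟩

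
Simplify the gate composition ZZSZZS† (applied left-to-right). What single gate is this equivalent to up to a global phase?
I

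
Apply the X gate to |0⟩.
|1⟩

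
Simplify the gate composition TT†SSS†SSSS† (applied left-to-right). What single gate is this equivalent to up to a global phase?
S†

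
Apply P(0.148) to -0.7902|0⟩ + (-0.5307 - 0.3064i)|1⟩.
-0.7902|0⟩ + (-0.4797 - 0.3813i)|1⟩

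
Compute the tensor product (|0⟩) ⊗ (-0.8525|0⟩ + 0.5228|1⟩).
-0.8525|00⟩ + 0.5228|01⟩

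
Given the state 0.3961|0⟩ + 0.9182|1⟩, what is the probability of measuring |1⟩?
0.8431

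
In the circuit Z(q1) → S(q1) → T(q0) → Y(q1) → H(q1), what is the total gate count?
5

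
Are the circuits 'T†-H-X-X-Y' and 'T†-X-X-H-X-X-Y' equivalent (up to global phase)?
Yes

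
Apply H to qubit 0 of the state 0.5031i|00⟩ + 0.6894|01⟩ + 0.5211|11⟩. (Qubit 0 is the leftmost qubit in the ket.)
0.3557i|00⟩ + 0.856|01⟩ + 0.3557i|10⟩ + 0.119|11⟩

H on qubit 0 mixes each pair of kets that differ only in qubit 0: amplitudes (a, b) of (|…0…⟩, |…1…⟩) become ((a + b)/√2, (a − b)/√2). Kets absent from the input have amplitude 0.
(|00⟩, |10⟩): (a, b) = (0.5031i, 0) → (0.3557i, 0.3557i)
(|01⟩, |11⟩): (a, b) = (0.6894, 0.5211) → (0.856, 0.119)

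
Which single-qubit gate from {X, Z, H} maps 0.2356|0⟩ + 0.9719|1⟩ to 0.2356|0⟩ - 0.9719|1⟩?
Z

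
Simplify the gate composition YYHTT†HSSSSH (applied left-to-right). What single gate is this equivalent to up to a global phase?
H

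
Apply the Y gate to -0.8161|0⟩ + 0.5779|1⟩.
-0.5779i|0⟩ - 0.8161i|1⟩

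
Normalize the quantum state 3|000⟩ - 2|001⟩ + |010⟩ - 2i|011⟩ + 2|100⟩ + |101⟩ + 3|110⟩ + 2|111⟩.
1/2|000⟩ - 0.3333|001⟩ + 0.1667|010⟩ - 0.3333i|011⟩ + 0.3333|100⟩ + 0.1667|101⟩ + 1/2|110⟩ + 0.3333|111⟩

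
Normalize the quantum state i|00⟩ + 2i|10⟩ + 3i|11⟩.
0.2673i|00⟩ + 0.5345i|10⟩ + 0.8018i|11⟩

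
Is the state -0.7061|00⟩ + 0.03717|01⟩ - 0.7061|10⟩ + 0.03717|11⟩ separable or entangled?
Separable

Writing the state as a|00⟩ + b|01⟩ + c|10⟩ + d|11⟩, it is a product state iff ad − bc = 0.
Here (a, b, c, d) = (-0.7061, 0.03717, -0.7061, 0.03717): ad − bc = (-0.7061)(0.03717) − (0.03717)(-0.7061) = 0, so the state is separable.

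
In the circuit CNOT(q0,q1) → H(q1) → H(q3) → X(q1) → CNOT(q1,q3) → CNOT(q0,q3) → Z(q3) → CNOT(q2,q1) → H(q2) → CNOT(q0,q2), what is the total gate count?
10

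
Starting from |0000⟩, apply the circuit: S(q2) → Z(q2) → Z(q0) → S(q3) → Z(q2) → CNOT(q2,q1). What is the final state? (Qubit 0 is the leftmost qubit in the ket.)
|0000⟩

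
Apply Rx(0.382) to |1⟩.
-0.1898i|0⟩ + 0.9818|1⟩

Rx(0.382) = [[cos(θ/2), −i·sin(θ/2)], [−i·sin(θ/2), cos(θ/2)]]; θ = 0.382, cos(θ/2) ≈ 0.981815, sin(θ/2) ≈ 0.189841.
With a = amp(|0⟩) = 0 and b = amp(|1⟩) = 1:
new amp(|0⟩) = (0.981815)·a + (-0.189841i)·b = -0.1898i
new amp(|1⟩) = (-0.189841i)·a + (0.981815)·b = 0.9818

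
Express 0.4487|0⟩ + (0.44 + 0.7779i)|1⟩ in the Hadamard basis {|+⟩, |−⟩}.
(0.6284 + 0.5501i)|+⟩ + (0.006152 - 0.5501i)|−⟩

With |ψ⟩ = α|0⟩ + β|1⟩, the Hadamard-basis coefficients are ⟨+|ψ⟩ = (α + β)/√2 and ⟨−|ψ⟩ = (α − β)/√2.
Here α = 0.4487, β = (0.44 + 0.7779i): (α + β)/√2 = (0.6284 + 0.5501i), (α − β)/√2 = (0.006152 - 0.5501i).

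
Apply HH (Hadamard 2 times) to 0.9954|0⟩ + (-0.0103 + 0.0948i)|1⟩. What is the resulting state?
0.9954|0⟩ + (-0.0103 + 0.0948i)|1⟩

H² = I, so an even number of Hadamards cancels: H^2 = I and the state is unchanged.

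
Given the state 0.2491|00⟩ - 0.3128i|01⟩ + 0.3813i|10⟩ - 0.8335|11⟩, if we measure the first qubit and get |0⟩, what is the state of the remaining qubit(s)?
0.623|0⟩ - 0.7823i|1⟩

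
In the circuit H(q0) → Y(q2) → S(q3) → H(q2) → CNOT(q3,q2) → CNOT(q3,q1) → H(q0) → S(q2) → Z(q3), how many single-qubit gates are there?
7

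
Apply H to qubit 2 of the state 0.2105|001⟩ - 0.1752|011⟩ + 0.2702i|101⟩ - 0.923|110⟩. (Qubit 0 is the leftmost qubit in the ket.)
0.1488|000⟩ - 0.1488|001⟩ - 0.1239|010⟩ + 0.1239|011⟩ + 0.1911i|100⟩ - 0.1911i|101⟩ - 0.6527|110⟩ - 0.6527|111⟩

H on qubit 2 mixes each pair of kets that differ only in qubit 2: amplitudes (a, b) of (|…0…⟩, |…1…⟩) become ((a + b)/√2, (a − b)/√2). Kets absent from the input have amplitude 0.
(|000⟩, |001⟩): (a, b) = (0, 0.2105) → (0.1488, -0.1488)
(|010⟩, |011⟩): (a, b) = (0, -0.1752) → (-0.1239, 0.1239)
(|100⟩, |101⟩): (a, b) = (0, 0.2702i) → (0.1911i, -0.1911i)
(|110⟩, |111⟩): (a, b) = (-0.923, 0) → (-0.6527, -0.6527)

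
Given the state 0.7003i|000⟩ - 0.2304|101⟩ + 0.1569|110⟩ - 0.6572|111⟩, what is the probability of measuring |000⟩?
0.4904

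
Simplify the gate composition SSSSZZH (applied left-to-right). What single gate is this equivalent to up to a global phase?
H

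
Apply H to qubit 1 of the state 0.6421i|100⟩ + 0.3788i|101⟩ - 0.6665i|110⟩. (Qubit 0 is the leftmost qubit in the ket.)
-0.01725i|100⟩ + 0.2679i|101⟩ + 0.9253i|110⟩ + 0.2679i|111⟩

H on qubit 1 mixes each pair of kets that differ only in qubit 1: amplitudes (a, b) of (|…0…⟩, |…1…⟩) become ((a + b)/√2, (a − b)/√2). Kets absent from the input have amplitude 0.
(|100⟩, |110⟩): (a, b) = (0.6421i, -0.6665i) → (-0.01725i, 0.9253i)
(|101⟩, |111⟩): (a, b) = (0.3788i, 0) → (0.2679i, 0.2679i)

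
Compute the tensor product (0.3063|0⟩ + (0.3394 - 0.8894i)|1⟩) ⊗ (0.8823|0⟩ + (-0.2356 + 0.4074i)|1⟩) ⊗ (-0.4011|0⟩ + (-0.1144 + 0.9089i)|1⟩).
-0.1084|000⟩ + (-0.03092 + 0.2456i)|001⟩ + (0.02895 - 0.05005i)|010⟩ + (-0.1052 - 0.07987i)|011⟩ + (-0.1201 + 0.3148i)|100⟩ + (0.679 + 0.3619i)|101⟩ + (-0.1133 - 0.1395i)|110⟩ + (-0.3484 + 0.2169i)|111⟩

amp(|b₁b₂…⟩) = product of the factor amplitudes for bits b₁, b₂, …; only kets whose every factor amplitude is nonzero survive.
|000⟩: (0.3063)(0.8823)(-0.4011) = -0.1084
|001⟩: (0.3063)(0.8823)(-0.1144 + 0.9089i) = (-0.03092 + 0.2456i)
|010⟩: (0.3063)(-0.2356 + 0.4074i)(-0.4011) = (0.02895 - 0.05005i)
|011⟩: (0.3063)(-0.2356 + 0.4074i)(-0.1144 + 0.9089i) = (-0.1052 - 0.07987i)
|100⟩: (0.3394 - 0.8894i)(0.8823)(-0.4011) = (-0.1201 + 0.3148i)
|101⟩: (0.3394 - 0.8894i)(0.8823)(-0.1144 + 0.9089i) = (0.679 + 0.3619i)
|110⟩: (0.3394 - 0.8894i)(-0.2356 + 0.4074i)(-0.4011) = (-0.1133 - 0.1395i)
|111⟩: (0.3394 - 0.8894i)(-0.2356 + 0.4074i)(-0.1144 + 0.9089i) = (-0.3484 + 0.2169i)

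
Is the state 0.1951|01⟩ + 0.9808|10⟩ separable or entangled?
Entangled

Writing the state as a|00⟩ + b|01⟩ + c|10⟩ + d|11⟩, it is a product state iff ad − bc = 0.
Here (a, b, c, d) = (0, 0.1951, 0.9808, 0): ad − bc = (0)(0) − (0.1951)(0.9808) = -0.1914 ≠ 0, so the state is entangled.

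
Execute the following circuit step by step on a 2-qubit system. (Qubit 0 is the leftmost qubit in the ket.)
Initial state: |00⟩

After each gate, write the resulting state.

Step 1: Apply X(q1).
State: |01⟩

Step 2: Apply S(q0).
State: |01⟩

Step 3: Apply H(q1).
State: 1/√2|00⟩ - 1/√2|01⟩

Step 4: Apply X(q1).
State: -1/√2|00⟩ + 1/√2|01⟩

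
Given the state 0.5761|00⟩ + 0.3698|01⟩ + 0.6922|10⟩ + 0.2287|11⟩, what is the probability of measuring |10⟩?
0.4791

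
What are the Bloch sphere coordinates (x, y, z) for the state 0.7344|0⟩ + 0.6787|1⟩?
(0.9969, 0, 0.07871)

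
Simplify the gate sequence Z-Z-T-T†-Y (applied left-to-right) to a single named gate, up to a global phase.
Y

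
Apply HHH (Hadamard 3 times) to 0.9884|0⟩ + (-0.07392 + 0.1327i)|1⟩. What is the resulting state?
(0.6466 + 0.09383i)|0⟩ + (0.7512 - 0.09383i)|1⟩

H² = I, so H^3 = H: a single Hadamard. With (a, b) = (0.9884, (-0.07392 + 0.1327i)), H gives ((a + b)/√2, (a − b)/√2) = ((0.6466 + 0.09383i), (0.7512 - 0.09383i)).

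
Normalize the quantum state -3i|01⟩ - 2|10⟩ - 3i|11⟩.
-0.6396i|01⟩ - 0.4264|10⟩ - 0.6396i|11⟩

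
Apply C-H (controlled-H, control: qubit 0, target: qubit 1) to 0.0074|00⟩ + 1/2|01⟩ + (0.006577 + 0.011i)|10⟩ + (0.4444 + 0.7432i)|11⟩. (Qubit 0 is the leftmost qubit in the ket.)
0.0074|00⟩ + 1/2|01⟩ + (0.3189 + 0.5333i)|10⟩ + (-0.3096 - 0.5177i)|11⟩

C-H leaves the control-|0⟩ kets |00⟩, |01⟩ unchanged and applies H to qubit 1 on the control-|1⟩ pair (|10⟩, |11⟩).
H = [[1/√2, 1/√2], [1/√2, -1/√2]].
With a = amp(|10⟩) = (0.006577 + 0.011i) and b = amp(|11⟩) = (0.4444 + 0.7432i):
new amp(|10⟩) = (1/√2)·a + (1/√2)·b = (0.3189 + 0.5333i)
new amp(|11⟩) = (1/√2)·a + (-1/√2)·b = (-0.3096 - 0.5177i)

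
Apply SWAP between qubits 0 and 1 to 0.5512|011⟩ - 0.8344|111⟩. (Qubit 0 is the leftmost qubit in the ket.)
0.5512|101⟩ - 0.8344|111⟩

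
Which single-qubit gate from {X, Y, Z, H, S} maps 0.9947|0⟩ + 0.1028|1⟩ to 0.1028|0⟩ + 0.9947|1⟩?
X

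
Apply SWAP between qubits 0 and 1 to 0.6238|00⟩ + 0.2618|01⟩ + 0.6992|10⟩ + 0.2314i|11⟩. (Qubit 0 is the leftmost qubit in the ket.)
0.6238|00⟩ + 0.6992|01⟩ + 0.2618|10⟩ + 0.2314i|11⟩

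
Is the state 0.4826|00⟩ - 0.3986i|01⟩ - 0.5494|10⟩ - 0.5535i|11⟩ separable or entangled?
Entangled

Writing the state as a|00⟩ + b|01⟩ + c|10⟩ + d|11⟩, it is a product state iff ad − bc = 0.
Here (a, b, c, d) = (0.4826, -0.3986i, -0.5494, -0.5535i): ad − bc = (0.4826)(-0.5535i) − (-0.3986i)(-0.5494) = -0.4861i ≠ 0, so the state is entangled.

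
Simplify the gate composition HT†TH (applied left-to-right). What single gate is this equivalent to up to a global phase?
I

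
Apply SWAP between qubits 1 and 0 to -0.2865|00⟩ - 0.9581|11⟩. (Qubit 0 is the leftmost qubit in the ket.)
-0.2865|00⟩ - 0.9581|11⟩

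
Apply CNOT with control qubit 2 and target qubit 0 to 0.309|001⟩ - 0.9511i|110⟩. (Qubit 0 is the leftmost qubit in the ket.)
0.309|101⟩ - 0.9511i|110⟩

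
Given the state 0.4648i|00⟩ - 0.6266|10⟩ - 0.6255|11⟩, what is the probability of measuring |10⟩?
0.3926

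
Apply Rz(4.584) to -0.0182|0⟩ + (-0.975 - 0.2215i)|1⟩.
(0.01202 + 0.01367i)|0⟩ + (0.8101 - 0.586i)|1⟩

Rz(4.584) = [[e^(−iθ/2), 0], [0, e^(iθ/2)]] with e^(±iθ/2) = cos(θ/2) ± i·sin(θ/2); θ = 4.584, cos(θ/2) ≈ -0.660289, sin(θ/2) ≈ 0.751012.
With a = amp(|0⟩) = -0.0182 and b = amp(|1⟩) = (-0.975 - 0.2215i):
new amp(|0⟩) = (-0.660289 - 0.751012i)·a = (0.01202 + 0.01367i)
new amp(|1⟩) = (-0.660289 + 0.751012i)·b = (0.8101 - 0.586i)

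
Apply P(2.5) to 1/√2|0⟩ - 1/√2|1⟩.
1/√2|0⟩ + (0.5665 - 0.4232i)|1⟩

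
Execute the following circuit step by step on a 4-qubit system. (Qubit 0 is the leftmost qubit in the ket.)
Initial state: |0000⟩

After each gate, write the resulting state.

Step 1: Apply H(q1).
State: 1/√2|0000⟩ + 1/√2|0100⟩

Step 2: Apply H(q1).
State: |0000⟩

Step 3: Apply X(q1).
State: |0100⟩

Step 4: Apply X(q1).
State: |0000⟩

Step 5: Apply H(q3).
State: 1/√2|0000⟩ + 1/√2|0001⟩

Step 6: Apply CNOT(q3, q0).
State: 1/√2|0000⟩ + 1/√2|1001⟩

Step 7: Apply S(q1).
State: 1/√2|0000⟩ + 1/√2|1001⟩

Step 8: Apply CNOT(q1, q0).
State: 1/√2|0000⟩ + 1/√2|1001⟩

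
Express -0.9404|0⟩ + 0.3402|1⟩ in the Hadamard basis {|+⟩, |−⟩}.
-0.4244|+⟩ - 0.9055|−⟩

With |ψ⟩ = α|0⟩ + β|1⟩, the Hadamard-basis coefficients are ⟨+|ψ⟩ = (α + β)/√2 and ⟨−|ψ⟩ = (α − β)/√2.
Here α = -0.9404, β = 0.3402: (α + β)/√2 = -0.4244, (α − β)/√2 = -0.9055.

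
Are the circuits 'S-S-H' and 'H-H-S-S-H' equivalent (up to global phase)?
Yes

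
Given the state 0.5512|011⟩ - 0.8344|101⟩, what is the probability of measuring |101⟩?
0.6962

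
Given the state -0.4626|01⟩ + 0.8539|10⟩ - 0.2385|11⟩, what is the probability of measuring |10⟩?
0.7291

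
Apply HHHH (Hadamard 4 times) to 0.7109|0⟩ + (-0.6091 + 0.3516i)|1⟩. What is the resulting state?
0.7109|0⟩ + (-0.6091 + 0.3516i)|1⟩

H² = I, so an even number of Hadamards cancels: H^4 = I and the state is unchanged.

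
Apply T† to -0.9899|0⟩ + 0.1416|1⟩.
-0.9899|0⟩ + (0.1001 - 0.1001i)|1⟩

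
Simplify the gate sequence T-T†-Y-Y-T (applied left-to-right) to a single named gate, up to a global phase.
T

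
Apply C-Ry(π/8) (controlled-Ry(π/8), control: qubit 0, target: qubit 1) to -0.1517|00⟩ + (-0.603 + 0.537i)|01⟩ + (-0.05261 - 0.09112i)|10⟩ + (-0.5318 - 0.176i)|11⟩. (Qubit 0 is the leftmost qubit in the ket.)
-0.1517|00⟩ + (-0.603 + 0.537i)|01⟩ + (0.05215 - 0.05503i)|10⟩ + (-0.5318 - 0.1904i)|11⟩

C-Ry(π/8) leaves the control-|0⟩ kets |00⟩, |01⟩ unchanged and applies Ry(π/8) to qubit 1 on the control-|1⟩ pair (|10⟩, |11⟩).
Ry(π/8) = [[cos(θ/2), −sin(θ/2)], [sin(θ/2), cos(θ/2)]]; θ = π/8, cos(θ/2) ≈ 0.980785, sin(θ/2) ≈ 0.19509.
With a = amp(|10⟩) = (-0.05261 - 0.09112i) and b = amp(|11⟩) = (-0.5318 - 0.176i):
new amp(|10⟩) = (0.980785)·a + (-0.19509)·b = (0.05215 - 0.05503i)
new amp(|11⟩) = (0.19509)·a + (0.980785)·b = (-0.5318 - 0.1904i)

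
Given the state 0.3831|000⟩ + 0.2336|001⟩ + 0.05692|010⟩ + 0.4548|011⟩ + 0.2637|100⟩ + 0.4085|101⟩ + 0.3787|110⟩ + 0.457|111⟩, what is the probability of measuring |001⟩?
0.05457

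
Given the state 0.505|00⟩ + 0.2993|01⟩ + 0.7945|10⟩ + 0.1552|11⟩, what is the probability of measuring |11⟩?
0.02409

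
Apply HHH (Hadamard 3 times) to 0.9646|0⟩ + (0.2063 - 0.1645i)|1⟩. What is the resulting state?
(0.828 - 0.1163i)|0⟩ + (0.5362 + 0.1163i)|1⟩

H² = I, so H^3 = H: a single Hadamard. With (a, b) = (0.9646, (0.2063 - 0.1645i)), H gives ((a + b)/√2, (a − b)/√2) = ((0.828 - 0.1163i), (0.5362 + 0.1163i)).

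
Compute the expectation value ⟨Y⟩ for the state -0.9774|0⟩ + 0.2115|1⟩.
0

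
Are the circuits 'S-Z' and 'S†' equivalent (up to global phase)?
Yes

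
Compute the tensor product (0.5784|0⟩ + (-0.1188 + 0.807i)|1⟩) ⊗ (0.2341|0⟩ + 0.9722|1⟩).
0.1354|00⟩ + 0.5623|01⟩ + (-0.02781 + 0.1889i)|10⟩ + (-0.1155 + 0.7846i)|11⟩

amp(|b₁b₂…⟩) = product of the factor amplitudes for bits b₁, b₂, …; only kets whose every factor amplitude is nonzero survive.
|00⟩: (0.5784)(0.2341) = 0.1354
|01⟩: (0.5784)(0.9722) = 0.5623
|10⟩: (-0.1188 + 0.807i)(0.2341) = (-0.02781 + 0.1889i)
|11⟩: (-0.1188 + 0.807i)(0.9722) = (-0.1155 + 0.7846i)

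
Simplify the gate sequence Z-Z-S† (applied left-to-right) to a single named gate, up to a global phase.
S†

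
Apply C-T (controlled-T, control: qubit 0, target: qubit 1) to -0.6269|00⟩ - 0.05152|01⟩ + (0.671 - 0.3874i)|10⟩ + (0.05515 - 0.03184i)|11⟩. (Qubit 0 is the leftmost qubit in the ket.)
-0.6269|00⟩ - 0.05152|01⟩ + (0.671 - 0.3874i)|10⟩ + (0.06151 + 0.01648i)|11⟩

C-T leaves the control-|0⟩ kets |00⟩, |01⟩ unchanged and applies T to qubit 1 on the control-|1⟩ pair (|10⟩, |11⟩).
T = [[1, 0], [0, (1/√2 + (1/√2)i)]].
With a = amp(|10⟩) = (0.671 - 0.3874i) and b = amp(|11⟩) = (0.05515 - 0.03184i):
new amp(|10⟩) = (1)·a = (0.671 - 0.3874i)
new amp(|11⟩) = (1/√2 + (1/√2)i)·b = (0.06151 + 0.01648i)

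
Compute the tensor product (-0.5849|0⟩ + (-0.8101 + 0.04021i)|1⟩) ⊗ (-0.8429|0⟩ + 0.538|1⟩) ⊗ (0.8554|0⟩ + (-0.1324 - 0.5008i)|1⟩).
0.4217|000⟩ + (-0.06527 - 0.2469i)|001⟩ - 0.2692|010⟩ + (0.04166 + 0.1576i)|011⟩ + (0.5841 - 0.02899i)|100⟩ + (-0.1074 - 0.3375i)|101⟩ + (-0.3728 + 0.0185i)|110⟩ + (0.06854 + 0.2154i)|111⟩

amp(|b₁b₂…⟩) = product of the factor amplitudes for bits b₁, b₂, …; only kets whose every factor amplitude is nonzero survive.
|000⟩: (-0.5849)(-0.8429)(0.8554) = 0.4217
|001⟩: (-0.5849)(-0.8429)(-0.1324 - 0.5008i) = (-0.06527 - 0.2469i)
|010⟩: (-0.5849)(0.538)(0.8554) = -0.2692
|011⟩: (-0.5849)(0.538)(-0.1324 - 0.5008i) = (0.04166 + 0.1576i)
|100⟩: (-0.8101 + 0.04021i)(-0.8429)(0.8554) = (0.5841 - 0.02899i)
|101⟩: (-0.8101 + 0.04021i)(-0.8429)(-0.1324 - 0.5008i) = (-0.1074 - 0.3375i)
|110⟩: (-0.8101 + 0.04021i)(0.538)(0.8554) = (-0.3728 + 0.0185i)
|111⟩: (-0.8101 + 0.04021i)(0.538)(-0.1324 - 0.5008i) = (0.06854 + 0.2154i)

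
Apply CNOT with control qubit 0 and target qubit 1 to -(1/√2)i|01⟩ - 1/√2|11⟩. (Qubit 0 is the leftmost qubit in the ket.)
-(1/√2)i|01⟩ - 1/√2|10⟩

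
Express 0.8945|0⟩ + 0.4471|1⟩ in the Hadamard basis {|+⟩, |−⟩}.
0.9487|+⟩ + 0.3164|−⟩

With |ψ⟩ = α|0⟩ + β|1⟩, the Hadamard-basis coefficients are ⟨+|ψ⟩ = (α + β)/√2 and ⟨−|ψ⟩ = (α − β)/√2.
Here α = 0.8945, β = 0.4471: (α + β)/√2 = 0.9487, (α − β)/√2 = 0.3164.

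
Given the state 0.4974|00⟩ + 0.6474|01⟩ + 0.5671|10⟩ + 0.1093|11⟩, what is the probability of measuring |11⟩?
0.01195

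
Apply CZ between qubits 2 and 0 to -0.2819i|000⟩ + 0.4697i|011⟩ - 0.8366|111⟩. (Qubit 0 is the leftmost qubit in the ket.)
-0.2819i|000⟩ + 0.4697i|011⟩ + 0.8366|111⟩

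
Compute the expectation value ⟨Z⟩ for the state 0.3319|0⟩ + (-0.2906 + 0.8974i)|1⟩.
-0.7796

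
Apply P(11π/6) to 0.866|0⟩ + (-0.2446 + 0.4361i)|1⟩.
0.866|0⟩ + (0.00622 + 0.5i)|1⟩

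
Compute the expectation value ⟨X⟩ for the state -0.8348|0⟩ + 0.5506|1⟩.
-0.9193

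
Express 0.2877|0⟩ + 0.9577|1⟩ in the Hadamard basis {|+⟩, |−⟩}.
0.8806|+⟩ - 0.4738|−⟩

With |ψ⟩ = α|0⟩ + β|1⟩, the Hadamard-basis coefficients are ⟨+|ψ⟩ = (α + β)/√2 and ⟨−|ψ⟩ = (α − β)/√2.
Here α = 0.2877, β = 0.9577: (α + β)/√2 = 0.8806, (α − β)/√2 = -0.4738.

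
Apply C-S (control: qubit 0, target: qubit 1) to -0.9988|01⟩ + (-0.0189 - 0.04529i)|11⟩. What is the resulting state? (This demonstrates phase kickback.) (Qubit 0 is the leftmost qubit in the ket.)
-0.9988|01⟩ + (0.04529 - 0.0189i)|11⟩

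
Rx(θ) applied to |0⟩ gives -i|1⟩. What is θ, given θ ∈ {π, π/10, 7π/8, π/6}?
π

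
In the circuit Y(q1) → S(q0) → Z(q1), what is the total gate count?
3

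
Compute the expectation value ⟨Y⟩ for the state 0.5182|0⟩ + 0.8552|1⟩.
0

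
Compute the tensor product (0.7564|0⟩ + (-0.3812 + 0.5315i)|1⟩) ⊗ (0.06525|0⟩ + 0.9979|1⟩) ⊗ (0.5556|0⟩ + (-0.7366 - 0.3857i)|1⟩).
0.02742|000⟩ + (-0.03635 - 0.01904i)|001⟩ + 0.4194|010⟩ + (-0.556 - 0.2911i)|011⟩ + (-0.01382 + 0.01927i)|100⟩ + (0.0317 - 0.01595i)|101⟩ + (-0.2113 + 0.2947i)|110⟩ + (0.4848 - 0.244i)|111⟩

amp(|b₁b₂…⟩) = product of the factor amplitudes for bits b₁, b₂, …; only kets whose every factor amplitude is nonzero survive.
|000⟩: (0.7564)(0.06525)(0.5556) = 0.02742
|001⟩: (0.7564)(0.06525)(-0.7366 - 0.3857i) = (-0.03635 - 0.01904i)
|010⟩: (0.7564)(0.9979)(0.5556) = 0.4194
|011⟩: (0.7564)(0.9979)(-0.7366 - 0.3857i) = (-0.556 - 0.2911i)
|100⟩: (-0.3812 + 0.5315i)(0.06525)(0.5556) = (-0.01382 + 0.01927i)
|101⟩: (-0.3812 + 0.5315i)(0.06525)(-0.7366 - 0.3857i) = (0.0317 - 0.01595i)
|110⟩: (-0.3812 + 0.5315i)(0.9979)(0.5556) = (-0.2113 + 0.2947i)
|111⟩: (-0.3812 + 0.5315i)(0.9979)(-0.7366 - 0.3857i) = (0.4848 - 0.244i)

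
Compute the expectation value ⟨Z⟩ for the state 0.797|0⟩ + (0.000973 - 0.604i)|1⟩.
0.2704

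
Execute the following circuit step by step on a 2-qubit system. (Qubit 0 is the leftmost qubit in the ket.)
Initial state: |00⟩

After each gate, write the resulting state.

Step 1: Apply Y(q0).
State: i|10⟩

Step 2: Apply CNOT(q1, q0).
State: i|10⟩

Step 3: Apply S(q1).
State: i|10⟩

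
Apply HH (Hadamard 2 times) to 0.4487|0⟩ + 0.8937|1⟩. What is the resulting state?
0.4487|0⟩ + 0.8937|1⟩

H² = I, so an even number of Hadamards cancels: H^2 = I and the state is unchanged.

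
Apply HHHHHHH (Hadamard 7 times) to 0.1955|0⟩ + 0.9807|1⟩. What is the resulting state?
0.8317|0⟩ - 0.5552|1⟩

H² = I, so H^7 = H: a single Hadamard. With (a, b) = (0.1955, 0.9807), H gives ((a + b)/√2, (a − b)/√2) = (0.8317, -0.5552).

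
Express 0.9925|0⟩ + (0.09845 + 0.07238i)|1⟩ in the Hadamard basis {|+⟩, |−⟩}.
(0.7714 + 0.05118i)|+⟩ + (0.6322 - 0.05118i)|−⟩

With |ψ⟩ = α|0⟩ + β|1⟩, the Hadamard-basis coefficients are ⟨+|ψ⟩ = (α + β)/√2 and ⟨−|ψ⟩ = (α − β)/√2.
Here α = 0.9925, β = (0.09845 + 0.07238i): (α + β)/√2 = (0.7714 + 0.05118i), (α − β)/√2 = (0.6322 - 0.05118i).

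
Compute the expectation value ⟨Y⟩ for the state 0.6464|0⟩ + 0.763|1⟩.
0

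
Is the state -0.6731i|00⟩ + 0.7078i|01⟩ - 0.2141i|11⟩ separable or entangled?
Entangled

Writing the state as a|00⟩ + b|01⟩ + c|10⟩ + d|11⟩, it is a product state iff ad − bc = 0.
Here (a, b, c, d) = (-0.6731i, 0.7078i, 0, -0.2141i): ad − bc = (-0.6731i)(-0.2141i) − (0.7078i)(0) = -0.1441 ≠ 0, so the state is entangled.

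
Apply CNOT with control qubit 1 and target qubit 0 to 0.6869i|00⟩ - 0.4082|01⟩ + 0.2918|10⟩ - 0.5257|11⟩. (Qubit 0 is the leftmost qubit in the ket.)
0.6869i|00⟩ - 0.5257|01⟩ + 0.2918|10⟩ - 0.4082|11⟩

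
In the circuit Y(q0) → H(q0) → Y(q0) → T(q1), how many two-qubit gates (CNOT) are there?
0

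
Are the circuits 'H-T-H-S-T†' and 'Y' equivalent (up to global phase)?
No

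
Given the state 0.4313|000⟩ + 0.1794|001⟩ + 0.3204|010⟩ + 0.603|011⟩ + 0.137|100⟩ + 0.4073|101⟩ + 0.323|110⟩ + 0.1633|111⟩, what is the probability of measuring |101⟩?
0.1659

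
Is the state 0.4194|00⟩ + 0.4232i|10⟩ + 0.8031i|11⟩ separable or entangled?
Entangled

Writing the state as a|00⟩ + b|01⟩ + c|10⟩ + d|11⟩, it is a product state iff ad − bc = 0.
Here (a, b, c, d) = (0.4194, 0, 0.4232i, 0.8031i): ad − bc = (0.4194)(0.8031i) − (0)(0.4232i) = 0.3368i ≠ 0, so the state is entangled.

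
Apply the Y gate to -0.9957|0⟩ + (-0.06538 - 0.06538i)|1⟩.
(-0.06538 + 0.06538i)|0⟩ - 0.9957i|1⟩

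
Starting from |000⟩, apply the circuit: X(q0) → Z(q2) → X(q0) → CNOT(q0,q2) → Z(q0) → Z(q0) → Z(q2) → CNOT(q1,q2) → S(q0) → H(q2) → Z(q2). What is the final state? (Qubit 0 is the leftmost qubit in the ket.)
1/√2|000⟩ - 1/√2|001⟩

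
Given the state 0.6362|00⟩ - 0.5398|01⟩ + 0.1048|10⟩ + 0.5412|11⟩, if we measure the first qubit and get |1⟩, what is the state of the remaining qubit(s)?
0.1901|0⟩ + 0.9818|1⟩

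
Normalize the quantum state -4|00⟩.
-|00⟩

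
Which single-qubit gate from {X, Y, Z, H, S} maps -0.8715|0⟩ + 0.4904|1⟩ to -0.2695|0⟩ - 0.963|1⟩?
H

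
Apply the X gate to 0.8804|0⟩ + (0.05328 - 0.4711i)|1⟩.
(0.05328 - 0.4711i)|0⟩ + 0.8804|1⟩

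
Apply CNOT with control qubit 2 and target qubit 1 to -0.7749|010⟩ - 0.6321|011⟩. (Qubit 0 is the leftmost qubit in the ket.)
-0.6321|001⟩ - 0.7749|010⟩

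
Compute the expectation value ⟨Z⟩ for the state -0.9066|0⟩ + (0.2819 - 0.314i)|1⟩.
0.6439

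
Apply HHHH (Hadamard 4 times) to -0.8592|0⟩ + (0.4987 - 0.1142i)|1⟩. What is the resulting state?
-0.8592|0⟩ + (0.4987 - 0.1142i)|1⟩

H² = I, so an even number of Hadamards cancels: H^4 = I and the state is unchanged.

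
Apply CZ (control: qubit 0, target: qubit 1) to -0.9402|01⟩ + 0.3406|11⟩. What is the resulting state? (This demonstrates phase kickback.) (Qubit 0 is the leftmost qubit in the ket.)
-0.9402|01⟩ - 0.3406|11⟩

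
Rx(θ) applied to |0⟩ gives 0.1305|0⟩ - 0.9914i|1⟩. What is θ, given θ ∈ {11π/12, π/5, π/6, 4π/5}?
11π/12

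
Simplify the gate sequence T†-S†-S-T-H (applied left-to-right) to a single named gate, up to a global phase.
H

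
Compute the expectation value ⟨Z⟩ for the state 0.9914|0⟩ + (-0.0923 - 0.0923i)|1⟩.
0.9658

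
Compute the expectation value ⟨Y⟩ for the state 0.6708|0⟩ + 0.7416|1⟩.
0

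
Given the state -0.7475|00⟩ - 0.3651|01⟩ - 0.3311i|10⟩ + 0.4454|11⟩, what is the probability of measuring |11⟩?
0.1984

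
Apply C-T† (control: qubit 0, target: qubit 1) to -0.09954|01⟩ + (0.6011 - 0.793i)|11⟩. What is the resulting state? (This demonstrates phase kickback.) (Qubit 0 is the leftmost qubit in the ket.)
-0.09954|01⟩ + (-0.1357 - 0.9858i)|11⟩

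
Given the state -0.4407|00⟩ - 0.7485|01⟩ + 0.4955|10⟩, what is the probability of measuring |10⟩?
0.2455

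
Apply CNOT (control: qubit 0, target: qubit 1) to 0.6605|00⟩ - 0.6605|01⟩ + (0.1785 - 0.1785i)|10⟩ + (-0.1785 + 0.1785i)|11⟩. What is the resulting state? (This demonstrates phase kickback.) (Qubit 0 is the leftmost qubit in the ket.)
0.6605|00⟩ - 0.6605|01⟩ + (-0.1785 + 0.1785i)|10⟩ + (0.1785 - 0.1785i)|11⟩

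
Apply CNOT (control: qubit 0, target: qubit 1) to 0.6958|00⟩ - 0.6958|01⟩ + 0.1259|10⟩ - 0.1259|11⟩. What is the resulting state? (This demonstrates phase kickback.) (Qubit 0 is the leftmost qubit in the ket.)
0.6958|00⟩ - 0.6958|01⟩ - 0.1259|10⟩ + 0.1259|11⟩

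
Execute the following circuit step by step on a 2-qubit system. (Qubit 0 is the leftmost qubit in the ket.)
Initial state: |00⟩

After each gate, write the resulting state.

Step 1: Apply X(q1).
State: |01⟩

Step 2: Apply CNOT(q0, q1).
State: |01⟩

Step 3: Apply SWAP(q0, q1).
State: |10⟩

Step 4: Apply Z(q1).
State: |10⟩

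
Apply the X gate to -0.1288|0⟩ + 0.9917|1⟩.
0.9917|0⟩ - 0.1288|1⟩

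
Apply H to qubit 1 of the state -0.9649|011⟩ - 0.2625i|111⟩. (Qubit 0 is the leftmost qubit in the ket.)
-0.6823|001⟩ + 0.6823|011⟩ - 0.1856i|101⟩ + 0.1856i|111⟩

H on qubit 1 mixes each pair of kets that differ only in qubit 1: amplitudes (a, b) of (|…0…⟩, |…1…⟩) become ((a + b)/√2, (a − b)/√2). Kets absent from the input have amplitude 0.
(|001⟩, |011⟩): (a, b) = (0, -0.9649) → (-0.6823, 0.6823)
(|101⟩, |111⟩): (a, b) = (0, -0.2625i) → (-0.1856i, 0.1856i)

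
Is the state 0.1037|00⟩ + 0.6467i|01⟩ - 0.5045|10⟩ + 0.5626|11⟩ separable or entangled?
Entangled

Writing the state as a|00⟩ + b|01⟩ + c|10⟩ + d|11⟩, it is a product state iff ad − bc = 0.
Here (a, b, c, d) = (0.1037, 0.6467i, -0.5045, 0.5626): ad − bc = (0.1037)(0.5626) − (0.6467i)(-0.5045) = (0.05834 + 0.3263i) ≠ 0, so the state is entangled.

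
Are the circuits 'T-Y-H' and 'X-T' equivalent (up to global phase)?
No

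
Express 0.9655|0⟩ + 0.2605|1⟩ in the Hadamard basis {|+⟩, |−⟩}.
0.8669|+⟩ + 0.4985|−⟩

With |ψ⟩ = α|0⟩ + β|1⟩, the Hadamard-basis coefficients are ⟨+|ψ⟩ = (α + β)/√2 and ⟨−|ψ⟩ = (α − β)/√2.
Here α = 0.9655, β = 0.2605: (α + β)/√2 = 0.8669, (α − β)/√2 = 0.4985.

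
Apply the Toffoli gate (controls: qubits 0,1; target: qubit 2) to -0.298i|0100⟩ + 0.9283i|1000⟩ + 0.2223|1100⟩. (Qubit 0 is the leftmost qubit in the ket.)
-0.298i|0100⟩ + 0.9283i|1000⟩ + 0.2223|1110⟩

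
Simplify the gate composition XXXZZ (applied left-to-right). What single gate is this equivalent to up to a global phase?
X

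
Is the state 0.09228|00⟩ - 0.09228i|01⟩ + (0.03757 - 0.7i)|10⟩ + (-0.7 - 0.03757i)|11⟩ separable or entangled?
Separable

Writing the state as a|00⟩ + b|01⟩ + c|10⟩ + d|11⟩, it is a product state iff ad − bc = 0.
Here (a, b, c, d) = (0.09228, -0.09228i, (0.03757 - 0.7i), (-0.7 - 0.03757i)): ad − bc = (0.09228)(-0.7 - 0.03757i) − (-0.09228i)(0.03757 - 0.7i) = 0, so the state is separable.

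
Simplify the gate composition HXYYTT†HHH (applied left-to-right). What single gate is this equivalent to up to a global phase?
Z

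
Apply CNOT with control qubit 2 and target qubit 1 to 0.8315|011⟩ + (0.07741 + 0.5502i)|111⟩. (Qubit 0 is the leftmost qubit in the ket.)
0.8315|001⟩ + (0.07741 + 0.5502i)|101⟩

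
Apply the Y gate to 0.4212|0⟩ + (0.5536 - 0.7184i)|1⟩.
(-0.7184 - 0.5536i)|0⟩ + 0.4212i|1⟩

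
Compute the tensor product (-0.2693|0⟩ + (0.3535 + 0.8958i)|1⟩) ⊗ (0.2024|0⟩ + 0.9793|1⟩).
-0.05451|00⟩ - 0.2637|01⟩ + (0.07155 + 0.1813i)|10⟩ + (0.3462 + 0.8773i)|11⟩

amp(|b₁b₂…⟩) = product of the factor amplitudes for bits b₁, b₂, …; only kets whose every factor amplitude is nonzero survive.
|00⟩: (-0.2693)(0.2024) = -0.05451
|01⟩: (-0.2693)(0.9793) = -0.2637
|10⟩: (0.3535 + 0.8958i)(0.2024) = (0.07155 + 0.1813i)
|11⟩: (0.3535 + 0.8958i)(0.9793) = (0.3462 + 0.8773i)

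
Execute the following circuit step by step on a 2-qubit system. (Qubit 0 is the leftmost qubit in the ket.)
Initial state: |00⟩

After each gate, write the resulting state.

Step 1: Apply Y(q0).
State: i|10⟩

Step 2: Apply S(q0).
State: -|10⟩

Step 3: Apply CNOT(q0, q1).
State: -|11⟩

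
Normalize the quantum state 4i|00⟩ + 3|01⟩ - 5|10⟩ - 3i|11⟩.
0.5208i|00⟩ + 0.3906|01⟩ - 0.6509|10⟩ - 0.3906i|11⟩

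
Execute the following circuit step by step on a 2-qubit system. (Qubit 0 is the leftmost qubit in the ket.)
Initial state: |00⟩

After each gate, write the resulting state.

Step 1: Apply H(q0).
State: 1/√2|00⟩ + 1/√2|10⟩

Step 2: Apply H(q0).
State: |00⟩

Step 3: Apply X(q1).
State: |01⟩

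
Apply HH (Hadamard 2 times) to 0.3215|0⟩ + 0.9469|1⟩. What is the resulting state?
0.3215|0⟩ + 0.9469|1⟩

H² = I, so an even number of Hadamards cancels: H^2 = I and the state is unchanged.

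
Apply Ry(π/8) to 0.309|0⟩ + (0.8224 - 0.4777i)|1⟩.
(0.1426 + 0.09319i)|0⟩ + (0.8669 - 0.4685i)|1⟩

Ry(π/8) = [[cos(θ/2), −sin(θ/2)], [sin(θ/2), cos(θ/2)]]; θ = π/8, cos(θ/2) ≈ 0.980785, sin(θ/2) ≈ 0.19509.
With a = amp(|0⟩) = 0.309 and b = amp(|1⟩) = (0.8224 - 0.4777i):
new amp(|0⟩) = (0.980785)·a + (-0.19509)·b = (0.1426 + 0.09319i)
new amp(|1⟩) = (0.19509)·a + (0.980785)·b = (0.8669 - 0.4685i)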